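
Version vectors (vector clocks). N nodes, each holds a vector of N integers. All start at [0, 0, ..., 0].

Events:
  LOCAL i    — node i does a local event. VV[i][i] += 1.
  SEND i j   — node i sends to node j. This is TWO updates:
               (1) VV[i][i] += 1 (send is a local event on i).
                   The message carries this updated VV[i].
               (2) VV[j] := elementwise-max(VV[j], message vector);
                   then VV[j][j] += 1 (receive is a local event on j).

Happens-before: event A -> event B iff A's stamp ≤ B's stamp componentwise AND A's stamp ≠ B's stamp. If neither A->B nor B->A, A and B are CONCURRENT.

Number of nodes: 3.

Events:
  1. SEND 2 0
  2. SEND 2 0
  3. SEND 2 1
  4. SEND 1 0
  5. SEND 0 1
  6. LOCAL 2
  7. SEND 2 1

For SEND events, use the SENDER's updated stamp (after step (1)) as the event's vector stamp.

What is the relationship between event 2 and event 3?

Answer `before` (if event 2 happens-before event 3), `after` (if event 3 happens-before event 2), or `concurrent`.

Answer: before

Derivation:
Initial: VV[0]=[0, 0, 0]
Initial: VV[1]=[0, 0, 0]
Initial: VV[2]=[0, 0, 0]
Event 1: SEND 2->0: VV[2][2]++ -> VV[2]=[0, 0, 1], msg_vec=[0, 0, 1]; VV[0]=max(VV[0],msg_vec) then VV[0][0]++ -> VV[0]=[1, 0, 1]
Event 2: SEND 2->0: VV[2][2]++ -> VV[2]=[0, 0, 2], msg_vec=[0, 0, 2]; VV[0]=max(VV[0],msg_vec) then VV[0][0]++ -> VV[0]=[2, 0, 2]
Event 3: SEND 2->1: VV[2][2]++ -> VV[2]=[0, 0, 3], msg_vec=[0, 0, 3]; VV[1]=max(VV[1],msg_vec) then VV[1][1]++ -> VV[1]=[0, 1, 3]
Event 4: SEND 1->0: VV[1][1]++ -> VV[1]=[0, 2, 3], msg_vec=[0, 2, 3]; VV[0]=max(VV[0],msg_vec) then VV[0][0]++ -> VV[0]=[3, 2, 3]
Event 5: SEND 0->1: VV[0][0]++ -> VV[0]=[4, 2, 3], msg_vec=[4, 2, 3]; VV[1]=max(VV[1],msg_vec) then VV[1][1]++ -> VV[1]=[4, 3, 3]
Event 6: LOCAL 2: VV[2][2]++ -> VV[2]=[0, 0, 4]
Event 7: SEND 2->1: VV[2][2]++ -> VV[2]=[0, 0, 5], msg_vec=[0, 0, 5]; VV[1]=max(VV[1],msg_vec) then VV[1][1]++ -> VV[1]=[4, 4, 5]
Event 2 stamp: [0, 0, 2]
Event 3 stamp: [0, 0, 3]
[0, 0, 2] <= [0, 0, 3]? True
[0, 0, 3] <= [0, 0, 2]? False
Relation: before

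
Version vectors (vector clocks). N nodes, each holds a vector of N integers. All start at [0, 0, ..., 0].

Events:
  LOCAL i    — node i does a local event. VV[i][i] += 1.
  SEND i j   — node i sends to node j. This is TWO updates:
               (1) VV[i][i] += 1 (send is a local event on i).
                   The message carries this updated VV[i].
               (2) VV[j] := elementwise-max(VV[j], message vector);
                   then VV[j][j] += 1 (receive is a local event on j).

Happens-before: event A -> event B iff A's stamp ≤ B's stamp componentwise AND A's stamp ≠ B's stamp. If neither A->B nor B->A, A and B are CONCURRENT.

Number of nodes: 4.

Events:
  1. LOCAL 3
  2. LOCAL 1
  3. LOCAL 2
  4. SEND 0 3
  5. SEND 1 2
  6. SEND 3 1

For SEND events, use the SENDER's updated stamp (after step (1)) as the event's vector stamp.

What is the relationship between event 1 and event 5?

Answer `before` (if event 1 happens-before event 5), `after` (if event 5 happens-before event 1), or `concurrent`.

Answer: concurrent

Derivation:
Initial: VV[0]=[0, 0, 0, 0]
Initial: VV[1]=[0, 0, 0, 0]
Initial: VV[2]=[0, 0, 0, 0]
Initial: VV[3]=[0, 0, 0, 0]
Event 1: LOCAL 3: VV[3][3]++ -> VV[3]=[0, 0, 0, 1]
Event 2: LOCAL 1: VV[1][1]++ -> VV[1]=[0, 1, 0, 0]
Event 3: LOCAL 2: VV[2][2]++ -> VV[2]=[0, 0, 1, 0]
Event 4: SEND 0->3: VV[0][0]++ -> VV[0]=[1, 0, 0, 0], msg_vec=[1, 0, 0, 0]; VV[3]=max(VV[3],msg_vec) then VV[3][3]++ -> VV[3]=[1, 0, 0, 2]
Event 5: SEND 1->2: VV[1][1]++ -> VV[1]=[0, 2, 0, 0], msg_vec=[0, 2, 0, 0]; VV[2]=max(VV[2],msg_vec) then VV[2][2]++ -> VV[2]=[0, 2, 2, 0]
Event 6: SEND 3->1: VV[3][3]++ -> VV[3]=[1, 0, 0, 3], msg_vec=[1, 0, 0, 3]; VV[1]=max(VV[1],msg_vec) then VV[1][1]++ -> VV[1]=[1, 3, 0, 3]
Event 1 stamp: [0, 0, 0, 1]
Event 5 stamp: [0, 2, 0, 0]
[0, 0, 0, 1] <= [0, 2, 0, 0]? False
[0, 2, 0, 0] <= [0, 0, 0, 1]? False
Relation: concurrent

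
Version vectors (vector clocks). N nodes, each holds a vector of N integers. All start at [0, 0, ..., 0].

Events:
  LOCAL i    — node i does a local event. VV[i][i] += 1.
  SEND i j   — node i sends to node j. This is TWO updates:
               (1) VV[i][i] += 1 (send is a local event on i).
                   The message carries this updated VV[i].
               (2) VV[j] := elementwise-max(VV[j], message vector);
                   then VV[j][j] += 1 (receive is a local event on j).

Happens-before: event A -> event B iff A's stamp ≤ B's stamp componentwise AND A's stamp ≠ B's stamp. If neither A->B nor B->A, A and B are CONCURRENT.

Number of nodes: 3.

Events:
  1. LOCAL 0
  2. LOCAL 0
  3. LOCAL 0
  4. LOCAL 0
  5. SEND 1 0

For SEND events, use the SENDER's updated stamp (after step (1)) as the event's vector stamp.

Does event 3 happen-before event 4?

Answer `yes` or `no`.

Answer: yes

Derivation:
Initial: VV[0]=[0, 0, 0]
Initial: VV[1]=[0, 0, 0]
Initial: VV[2]=[0, 0, 0]
Event 1: LOCAL 0: VV[0][0]++ -> VV[0]=[1, 0, 0]
Event 2: LOCAL 0: VV[0][0]++ -> VV[0]=[2, 0, 0]
Event 3: LOCAL 0: VV[0][0]++ -> VV[0]=[3, 0, 0]
Event 4: LOCAL 0: VV[0][0]++ -> VV[0]=[4, 0, 0]
Event 5: SEND 1->0: VV[1][1]++ -> VV[1]=[0, 1, 0], msg_vec=[0, 1, 0]; VV[0]=max(VV[0],msg_vec) then VV[0][0]++ -> VV[0]=[5, 1, 0]
Event 3 stamp: [3, 0, 0]
Event 4 stamp: [4, 0, 0]
[3, 0, 0] <= [4, 0, 0]? True. Equal? False. Happens-before: True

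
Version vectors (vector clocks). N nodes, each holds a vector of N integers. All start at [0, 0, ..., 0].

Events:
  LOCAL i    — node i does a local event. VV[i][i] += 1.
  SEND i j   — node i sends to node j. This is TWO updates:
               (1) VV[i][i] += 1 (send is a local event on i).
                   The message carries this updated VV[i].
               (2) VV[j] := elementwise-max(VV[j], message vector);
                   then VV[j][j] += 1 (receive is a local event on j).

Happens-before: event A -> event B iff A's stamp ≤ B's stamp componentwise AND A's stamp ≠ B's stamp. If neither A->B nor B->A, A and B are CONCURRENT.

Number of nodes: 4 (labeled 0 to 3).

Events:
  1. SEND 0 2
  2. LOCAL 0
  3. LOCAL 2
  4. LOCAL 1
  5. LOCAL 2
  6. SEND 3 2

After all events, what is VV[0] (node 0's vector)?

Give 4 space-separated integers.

Answer: 2 0 0 0

Derivation:
Initial: VV[0]=[0, 0, 0, 0]
Initial: VV[1]=[0, 0, 0, 0]
Initial: VV[2]=[0, 0, 0, 0]
Initial: VV[3]=[0, 0, 0, 0]
Event 1: SEND 0->2: VV[0][0]++ -> VV[0]=[1, 0, 0, 0], msg_vec=[1, 0, 0, 0]; VV[2]=max(VV[2],msg_vec) then VV[2][2]++ -> VV[2]=[1, 0, 1, 0]
Event 2: LOCAL 0: VV[0][0]++ -> VV[0]=[2, 0, 0, 0]
Event 3: LOCAL 2: VV[2][2]++ -> VV[2]=[1, 0, 2, 0]
Event 4: LOCAL 1: VV[1][1]++ -> VV[1]=[0, 1, 0, 0]
Event 5: LOCAL 2: VV[2][2]++ -> VV[2]=[1, 0, 3, 0]
Event 6: SEND 3->2: VV[3][3]++ -> VV[3]=[0, 0, 0, 1], msg_vec=[0, 0, 0, 1]; VV[2]=max(VV[2],msg_vec) then VV[2][2]++ -> VV[2]=[1, 0, 4, 1]
Final vectors: VV[0]=[2, 0, 0, 0]; VV[1]=[0, 1, 0, 0]; VV[2]=[1, 0, 4, 1]; VV[3]=[0, 0, 0, 1]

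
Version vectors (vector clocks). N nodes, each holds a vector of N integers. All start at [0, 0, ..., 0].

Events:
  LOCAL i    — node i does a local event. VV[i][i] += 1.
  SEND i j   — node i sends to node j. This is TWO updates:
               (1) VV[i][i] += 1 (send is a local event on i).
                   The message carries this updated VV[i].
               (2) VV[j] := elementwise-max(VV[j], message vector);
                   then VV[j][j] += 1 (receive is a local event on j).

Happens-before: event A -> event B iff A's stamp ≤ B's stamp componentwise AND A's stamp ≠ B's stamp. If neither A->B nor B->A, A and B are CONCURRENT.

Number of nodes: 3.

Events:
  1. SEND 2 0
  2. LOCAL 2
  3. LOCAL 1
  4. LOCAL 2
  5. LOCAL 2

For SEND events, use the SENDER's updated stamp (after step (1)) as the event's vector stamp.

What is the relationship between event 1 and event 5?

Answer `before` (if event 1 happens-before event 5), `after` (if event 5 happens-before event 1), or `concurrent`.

Initial: VV[0]=[0, 0, 0]
Initial: VV[1]=[0, 0, 0]
Initial: VV[2]=[0, 0, 0]
Event 1: SEND 2->0: VV[2][2]++ -> VV[2]=[0, 0, 1], msg_vec=[0, 0, 1]; VV[0]=max(VV[0],msg_vec) then VV[0][0]++ -> VV[0]=[1, 0, 1]
Event 2: LOCAL 2: VV[2][2]++ -> VV[2]=[0, 0, 2]
Event 3: LOCAL 1: VV[1][1]++ -> VV[1]=[0, 1, 0]
Event 4: LOCAL 2: VV[2][2]++ -> VV[2]=[0, 0, 3]
Event 5: LOCAL 2: VV[2][2]++ -> VV[2]=[0, 0, 4]
Event 1 stamp: [0, 0, 1]
Event 5 stamp: [0, 0, 4]
[0, 0, 1] <= [0, 0, 4]? True
[0, 0, 4] <= [0, 0, 1]? False
Relation: before

Answer: before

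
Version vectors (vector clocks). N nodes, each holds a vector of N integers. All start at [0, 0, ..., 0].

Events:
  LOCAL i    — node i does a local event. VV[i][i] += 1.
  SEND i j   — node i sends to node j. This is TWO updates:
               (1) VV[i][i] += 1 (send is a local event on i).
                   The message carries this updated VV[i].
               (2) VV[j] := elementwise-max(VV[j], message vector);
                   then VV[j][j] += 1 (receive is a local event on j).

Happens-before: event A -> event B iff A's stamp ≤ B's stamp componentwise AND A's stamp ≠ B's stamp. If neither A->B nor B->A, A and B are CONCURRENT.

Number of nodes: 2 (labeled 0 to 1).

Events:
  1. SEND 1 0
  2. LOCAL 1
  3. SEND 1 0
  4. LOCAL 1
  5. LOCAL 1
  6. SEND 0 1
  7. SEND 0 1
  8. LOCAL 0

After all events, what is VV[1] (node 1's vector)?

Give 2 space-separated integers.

Answer: 4 7

Derivation:
Initial: VV[0]=[0, 0]
Initial: VV[1]=[0, 0]
Event 1: SEND 1->0: VV[1][1]++ -> VV[1]=[0, 1], msg_vec=[0, 1]; VV[0]=max(VV[0],msg_vec) then VV[0][0]++ -> VV[0]=[1, 1]
Event 2: LOCAL 1: VV[1][1]++ -> VV[1]=[0, 2]
Event 3: SEND 1->0: VV[1][1]++ -> VV[1]=[0, 3], msg_vec=[0, 3]; VV[0]=max(VV[0],msg_vec) then VV[0][0]++ -> VV[0]=[2, 3]
Event 4: LOCAL 1: VV[1][1]++ -> VV[1]=[0, 4]
Event 5: LOCAL 1: VV[1][1]++ -> VV[1]=[0, 5]
Event 6: SEND 0->1: VV[0][0]++ -> VV[0]=[3, 3], msg_vec=[3, 3]; VV[1]=max(VV[1],msg_vec) then VV[1][1]++ -> VV[1]=[3, 6]
Event 7: SEND 0->1: VV[0][0]++ -> VV[0]=[4, 3], msg_vec=[4, 3]; VV[1]=max(VV[1],msg_vec) then VV[1][1]++ -> VV[1]=[4, 7]
Event 8: LOCAL 0: VV[0][0]++ -> VV[0]=[5, 3]
Final vectors: VV[0]=[5, 3]; VV[1]=[4, 7]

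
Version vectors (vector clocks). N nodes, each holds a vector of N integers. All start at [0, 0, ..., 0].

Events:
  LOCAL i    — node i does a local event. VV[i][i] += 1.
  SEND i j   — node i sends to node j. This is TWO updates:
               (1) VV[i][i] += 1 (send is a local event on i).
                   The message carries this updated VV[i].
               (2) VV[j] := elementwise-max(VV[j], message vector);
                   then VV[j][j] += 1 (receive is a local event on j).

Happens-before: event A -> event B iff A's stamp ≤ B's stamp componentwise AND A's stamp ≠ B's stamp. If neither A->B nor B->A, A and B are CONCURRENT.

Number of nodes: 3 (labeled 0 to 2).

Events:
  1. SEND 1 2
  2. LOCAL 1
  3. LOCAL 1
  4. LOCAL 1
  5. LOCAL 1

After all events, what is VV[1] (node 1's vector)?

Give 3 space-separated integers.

Answer: 0 5 0

Derivation:
Initial: VV[0]=[0, 0, 0]
Initial: VV[1]=[0, 0, 0]
Initial: VV[2]=[0, 0, 0]
Event 1: SEND 1->2: VV[1][1]++ -> VV[1]=[0, 1, 0], msg_vec=[0, 1, 0]; VV[2]=max(VV[2],msg_vec) then VV[2][2]++ -> VV[2]=[0, 1, 1]
Event 2: LOCAL 1: VV[1][1]++ -> VV[1]=[0, 2, 0]
Event 3: LOCAL 1: VV[1][1]++ -> VV[1]=[0, 3, 0]
Event 4: LOCAL 1: VV[1][1]++ -> VV[1]=[0, 4, 0]
Event 5: LOCAL 1: VV[1][1]++ -> VV[1]=[0, 5, 0]
Final vectors: VV[0]=[0, 0, 0]; VV[1]=[0, 5, 0]; VV[2]=[0, 1, 1]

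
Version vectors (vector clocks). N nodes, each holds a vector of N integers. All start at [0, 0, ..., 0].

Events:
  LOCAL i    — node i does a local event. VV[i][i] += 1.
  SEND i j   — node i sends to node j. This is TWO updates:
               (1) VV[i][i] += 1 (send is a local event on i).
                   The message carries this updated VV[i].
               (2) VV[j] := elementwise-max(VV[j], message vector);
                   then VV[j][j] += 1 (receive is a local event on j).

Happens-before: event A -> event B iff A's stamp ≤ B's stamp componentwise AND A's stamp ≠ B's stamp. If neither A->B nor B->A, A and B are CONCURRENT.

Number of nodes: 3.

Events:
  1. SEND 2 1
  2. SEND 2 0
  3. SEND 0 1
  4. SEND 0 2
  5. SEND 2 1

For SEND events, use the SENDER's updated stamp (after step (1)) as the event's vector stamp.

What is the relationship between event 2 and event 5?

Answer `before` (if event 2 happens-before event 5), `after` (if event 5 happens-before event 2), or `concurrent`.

Answer: before

Derivation:
Initial: VV[0]=[0, 0, 0]
Initial: VV[1]=[0, 0, 0]
Initial: VV[2]=[0, 0, 0]
Event 1: SEND 2->1: VV[2][2]++ -> VV[2]=[0, 0, 1], msg_vec=[0, 0, 1]; VV[1]=max(VV[1],msg_vec) then VV[1][1]++ -> VV[1]=[0, 1, 1]
Event 2: SEND 2->0: VV[2][2]++ -> VV[2]=[0, 0, 2], msg_vec=[0, 0, 2]; VV[0]=max(VV[0],msg_vec) then VV[0][0]++ -> VV[0]=[1, 0, 2]
Event 3: SEND 0->1: VV[0][0]++ -> VV[0]=[2, 0, 2], msg_vec=[2, 0, 2]; VV[1]=max(VV[1],msg_vec) then VV[1][1]++ -> VV[1]=[2, 2, 2]
Event 4: SEND 0->2: VV[0][0]++ -> VV[0]=[3, 0, 2], msg_vec=[3, 0, 2]; VV[2]=max(VV[2],msg_vec) then VV[2][2]++ -> VV[2]=[3, 0, 3]
Event 5: SEND 2->1: VV[2][2]++ -> VV[2]=[3, 0, 4], msg_vec=[3, 0, 4]; VV[1]=max(VV[1],msg_vec) then VV[1][1]++ -> VV[1]=[3, 3, 4]
Event 2 stamp: [0, 0, 2]
Event 5 stamp: [3, 0, 4]
[0, 0, 2] <= [3, 0, 4]? True
[3, 0, 4] <= [0, 0, 2]? False
Relation: before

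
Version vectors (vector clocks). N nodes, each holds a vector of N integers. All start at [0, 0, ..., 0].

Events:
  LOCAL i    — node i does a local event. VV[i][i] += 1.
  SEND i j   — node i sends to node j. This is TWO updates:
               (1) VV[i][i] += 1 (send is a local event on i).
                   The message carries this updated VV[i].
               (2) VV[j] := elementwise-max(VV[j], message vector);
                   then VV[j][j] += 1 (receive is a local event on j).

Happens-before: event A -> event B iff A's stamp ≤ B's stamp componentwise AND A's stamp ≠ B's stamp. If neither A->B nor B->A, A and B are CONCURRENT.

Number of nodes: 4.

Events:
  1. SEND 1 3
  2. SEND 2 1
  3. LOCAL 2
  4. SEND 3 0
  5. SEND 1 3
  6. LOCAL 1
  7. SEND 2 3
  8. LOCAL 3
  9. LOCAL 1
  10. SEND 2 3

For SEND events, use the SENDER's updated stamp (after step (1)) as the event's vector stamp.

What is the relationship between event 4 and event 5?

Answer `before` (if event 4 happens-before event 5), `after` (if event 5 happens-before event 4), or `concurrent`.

Initial: VV[0]=[0, 0, 0, 0]
Initial: VV[1]=[0, 0, 0, 0]
Initial: VV[2]=[0, 0, 0, 0]
Initial: VV[3]=[0, 0, 0, 0]
Event 1: SEND 1->3: VV[1][1]++ -> VV[1]=[0, 1, 0, 0], msg_vec=[0, 1, 0, 0]; VV[3]=max(VV[3],msg_vec) then VV[3][3]++ -> VV[3]=[0, 1, 0, 1]
Event 2: SEND 2->1: VV[2][2]++ -> VV[2]=[0, 0, 1, 0], msg_vec=[0, 0, 1, 0]; VV[1]=max(VV[1],msg_vec) then VV[1][1]++ -> VV[1]=[0, 2, 1, 0]
Event 3: LOCAL 2: VV[2][2]++ -> VV[2]=[0, 0, 2, 0]
Event 4: SEND 3->0: VV[3][3]++ -> VV[3]=[0, 1, 0, 2], msg_vec=[0, 1, 0, 2]; VV[0]=max(VV[0],msg_vec) then VV[0][0]++ -> VV[0]=[1, 1, 0, 2]
Event 5: SEND 1->3: VV[1][1]++ -> VV[1]=[0, 3, 1, 0], msg_vec=[0, 3, 1, 0]; VV[3]=max(VV[3],msg_vec) then VV[3][3]++ -> VV[3]=[0, 3, 1, 3]
Event 6: LOCAL 1: VV[1][1]++ -> VV[1]=[0, 4, 1, 0]
Event 7: SEND 2->3: VV[2][2]++ -> VV[2]=[0, 0, 3, 0], msg_vec=[0, 0, 3, 0]; VV[3]=max(VV[3],msg_vec) then VV[3][3]++ -> VV[3]=[0, 3, 3, 4]
Event 8: LOCAL 3: VV[3][3]++ -> VV[3]=[0, 3, 3, 5]
Event 9: LOCAL 1: VV[1][1]++ -> VV[1]=[0, 5, 1, 0]
Event 10: SEND 2->3: VV[2][2]++ -> VV[2]=[0, 0, 4, 0], msg_vec=[0, 0, 4, 0]; VV[3]=max(VV[3],msg_vec) then VV[3][3]++ -> VV[3]=[0, 3, 4, 6]
Event 4 stamp: [0, 1, 0, 2]
Event 5 stamp: [0, 3, 1, 0]
[0, 1, 0, 2] <= [0, 3, 1, 0]? False
[0, 3, 1, 0] <= [0, 1, 0, 2]? False
Relation: concurrent

Answer: concurrent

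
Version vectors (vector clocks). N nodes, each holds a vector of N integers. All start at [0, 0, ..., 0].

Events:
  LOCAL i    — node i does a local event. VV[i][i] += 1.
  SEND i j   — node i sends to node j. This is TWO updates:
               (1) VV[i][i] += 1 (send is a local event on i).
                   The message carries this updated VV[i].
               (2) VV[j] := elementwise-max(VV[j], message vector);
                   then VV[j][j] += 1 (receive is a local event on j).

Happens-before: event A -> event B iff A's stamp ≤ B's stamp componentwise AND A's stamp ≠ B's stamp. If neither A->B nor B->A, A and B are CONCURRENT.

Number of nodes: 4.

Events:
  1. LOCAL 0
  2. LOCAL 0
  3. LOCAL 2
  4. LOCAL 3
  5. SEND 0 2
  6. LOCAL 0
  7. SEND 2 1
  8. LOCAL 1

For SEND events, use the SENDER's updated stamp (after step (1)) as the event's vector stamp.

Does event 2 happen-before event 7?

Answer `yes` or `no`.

Answer: yes

Derivation:
Initial: VV[0]=[0, 0, 0, 0]
Initial: VV[1]=[0, 0, 0, 0]
Initial: VV[2]=[0, 0, 0, 0]
Initial: VV[3]=[0, 0, 0, 0]
Event 1: LOCAL 0: VV[0][0]++ -> VV[0]=[1, 0, 0, 0]
Event 2: LOCAL 0: VV[0][0]++ -> VV[0]=[2, 0, 0, 0]
Event 3: LOCAL 2: VV[2][2]++ -> VV[2]=[0, 0, 1, 0]
Event 4: LOCAL 3: VV[3][3]++ -> VV[3]=[0, 0, 0, 1]
Event 5: SEND 0->2: VV[0][0]++ -> VV[0]=[3, 0, 0, 0], msg_vec=[3, 0, 0, 0]; VV[2]=max(VV[2],msg_vec) then VV[2][2]++ -> VV[2]=[3, 0, 2, 0]
Event 6: LOCAL 0: VV[0][0]++ -> VV[0]=[4, 0, 0, 0]
Event 7: SEND 2->1: VV[2][2]++ -> VV[2]=[3, 0, 3, 0], msg_vec=[3, 0, 3, 0]; VV[1]=max(VV[1],msg_vec) then VV[1][1]++ -> VV[1]=[3, 1, 3, 0]
Event 8: LOCAL 1: VV[1][1]++ -> VV[1]=[3, 2, 3, 0]
Event 2 stamp: [2, 0, 0, 0]
Event 7 stamp: [3, 0, 3, 0]
[2, 0, 0, 0] <= [3, 0, 3, 0]? True. Equal? False. Happens-before: True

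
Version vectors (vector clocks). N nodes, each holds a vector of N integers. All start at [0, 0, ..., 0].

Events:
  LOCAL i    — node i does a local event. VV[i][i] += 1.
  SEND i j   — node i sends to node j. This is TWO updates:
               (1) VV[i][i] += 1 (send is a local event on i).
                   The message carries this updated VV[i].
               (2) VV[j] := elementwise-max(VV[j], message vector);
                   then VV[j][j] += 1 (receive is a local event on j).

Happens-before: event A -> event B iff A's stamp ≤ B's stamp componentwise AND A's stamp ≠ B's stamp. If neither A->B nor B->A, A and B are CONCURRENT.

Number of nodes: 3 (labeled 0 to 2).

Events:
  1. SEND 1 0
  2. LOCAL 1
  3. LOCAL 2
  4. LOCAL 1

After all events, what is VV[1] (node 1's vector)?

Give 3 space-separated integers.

Initial: VV[0]=[0, 0, 0]
Initial: VV[1]=[0, 0, 0]
Initial: VV[2]=[0, 0, 0]
Event 1: SEND 1->0: VV[1][1]++ -> VV[1]=[0, 1, 0], msg_vec=[0, 1, 0]; VV[0]=max(VV[0],msg_vec) then VV[0][0]++ -> VV[0]=[1, 1, 0]
Event 2: LOCAL 1: VV[1][1]++ -> VV[1]=[0, 2, 0]
Event 3: LOCAL 2: VV[2][2]++ -> VV[2]=[0, 0, 1]
Event 4: LOCAL 1: VV[1][1]++ -> VV[1]=[0, 3, 0]
Final vectors: VV[0]=[1, 1, 0]; VV[1]=[0, 3, 0]; VV[2]=[0, 0, 1]

Answer: 0 3 0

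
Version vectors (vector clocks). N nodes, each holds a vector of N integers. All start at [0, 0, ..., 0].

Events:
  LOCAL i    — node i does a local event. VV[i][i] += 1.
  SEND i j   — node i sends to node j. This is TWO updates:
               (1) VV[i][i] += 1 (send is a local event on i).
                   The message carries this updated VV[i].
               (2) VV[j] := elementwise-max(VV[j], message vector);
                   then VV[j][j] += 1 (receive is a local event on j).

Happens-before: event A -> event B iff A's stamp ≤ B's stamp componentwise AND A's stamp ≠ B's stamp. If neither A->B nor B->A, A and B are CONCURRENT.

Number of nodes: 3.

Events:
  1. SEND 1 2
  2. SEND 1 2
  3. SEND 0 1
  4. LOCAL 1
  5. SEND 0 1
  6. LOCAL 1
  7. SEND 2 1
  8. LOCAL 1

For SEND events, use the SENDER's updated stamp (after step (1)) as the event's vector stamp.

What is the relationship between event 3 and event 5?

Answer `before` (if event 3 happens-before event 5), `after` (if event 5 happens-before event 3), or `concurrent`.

Answer: before

Derivation:
Initial: VV[0]=[0, 0, 0]
Initial: VV[1]=[0, 0, 0]
Initial: VV[2]=[0, 0, 0]
Event 1: SEND 1->2: VV[1][1]++ -> VV[1]=[0, 1, 0], msg_vec=[0, 1, 0]; VV[2]=max(VV[2],msg_vec) then VV[2][2]++ -> VV[2]=[0, 1, 1]
Event 2: SEND 1->2: VV[1][1]++ -> VV[1]=[0, 2, 0], msg_vec=[0, 2, 0]; VV[2]=max(VV[2],msg_vec) then VV[2][2]++ -> VV[2]=[0, 2, 2]
Event 3: SEND 0->1: VV[0][0]++ -> VV[0]=[1, 0, 0], msg_vec=[1, 0, 0]; VV[1]=max(VV[1],msg_vec) then VV[1][1]++ -> VV[1]=[1, 3, 0]
Event 4: LOCAL 1: VV[1][1]++ -> VV[1]=[1, 4, 0]
Event 5: SEND 0->1: VV[0][0]++ -> VV[0]=[2, 0, 0], msg_vec=[2, 0, 0]; VV[1]=max(VV[1],msg_vec) then VV[1][1]++ -> VV[1]=[2, 5, 0]
Event 6: LOCAL 1: VV[1][1]++ -> VV[1]=[2, 6, 0]
Event 7: SEND 2->1: VV[2][2]++ -> VV[2]=[0, 2, 3], msg_vec=[0, 2, 3]; VV[1]=max(VV[1],msg_vec) then VV[1][1]++ -> VV[1]=[2, 7, 3]
Event 8: LOCAL 1: VV[1][1]++ -> VV[1]=[2, 8, 3]
Event 3 stamp: [1, 0, 0]
Event 5 stamp: [2, 0, 0]
[1, 0, 0] <= [2, 0, 0]? True
[2, 0, 0] <= [1, 0, 0]? False
Relation: before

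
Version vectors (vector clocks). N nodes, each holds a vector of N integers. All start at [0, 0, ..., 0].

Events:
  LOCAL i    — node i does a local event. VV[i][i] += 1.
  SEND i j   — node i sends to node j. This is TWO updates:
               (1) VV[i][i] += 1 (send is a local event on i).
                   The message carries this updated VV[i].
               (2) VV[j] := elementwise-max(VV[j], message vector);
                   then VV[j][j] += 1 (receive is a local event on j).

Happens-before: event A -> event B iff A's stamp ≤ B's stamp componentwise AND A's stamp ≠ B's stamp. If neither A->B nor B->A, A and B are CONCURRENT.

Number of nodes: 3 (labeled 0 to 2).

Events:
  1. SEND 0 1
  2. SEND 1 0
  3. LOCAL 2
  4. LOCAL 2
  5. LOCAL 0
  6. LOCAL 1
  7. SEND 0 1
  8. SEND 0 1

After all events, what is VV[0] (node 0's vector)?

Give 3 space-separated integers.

Answer: 5 2 0

Derivation:
Initial: VV[0]=[0, 0, 0]
Initial: VV[1]=[0, 0, 0]
Initial: VV[2]=[0, 0, 0]
Event 1: SEND 0->1: VV[0][0]++ -> VV[0]=[1, 0, 0], msg_vec=[1, 0, 0]; VV[1]=max(VV[1],msg_vec) then VV[1][1]++ -> VV[1]=[1, 1, 0]
Event 2: SEND 1->0: VV[1][1]++ -> VV[1]=[1, 2, 0], msg_vec=[1, 2, 0]; VV[0]=max(VV[0],msg_vec) then VV[0][0]++ -> VV[0]=[2, 2, 0]
Event 3: LOCAL 2: VV[2][2]++ -> VV[2]=[0, 0, 1]
Event 4: LOCAL 2: VV[2][2]++ -> VV[2]=[0, 0, 2]
Event 5: LOCAL 0: VV[0][0]++ -> VV[0]=[3, 2, 0]
Event 6: LOCAL 1: VV[1][1]++ -> VV[1]=[1, 3, 0]
Event 7: SEND 0->1: VV[0][0]++ -> VV[0]=[4, 2, 0], msg_vec=[4, 2, 0]; VV[1]=max(VV[1],msg_vec) then VV[1][1]++ -> VV[1]=[4, 4, 0]
Event 8: SEND 0->1: VV[0][0]++ -> VV[0]=[5, 2, 0], msg_vec=[5, 2, 0]; VV[1]=max(VV[1],msg_vec) then VV[1][1]++ -> VV[1]=[5, 5, 0]
Final vectors: VV[0]=[5, 2, 0]; VV[1]=[5, 5, 0]; VV[2]=[0, 0, 2]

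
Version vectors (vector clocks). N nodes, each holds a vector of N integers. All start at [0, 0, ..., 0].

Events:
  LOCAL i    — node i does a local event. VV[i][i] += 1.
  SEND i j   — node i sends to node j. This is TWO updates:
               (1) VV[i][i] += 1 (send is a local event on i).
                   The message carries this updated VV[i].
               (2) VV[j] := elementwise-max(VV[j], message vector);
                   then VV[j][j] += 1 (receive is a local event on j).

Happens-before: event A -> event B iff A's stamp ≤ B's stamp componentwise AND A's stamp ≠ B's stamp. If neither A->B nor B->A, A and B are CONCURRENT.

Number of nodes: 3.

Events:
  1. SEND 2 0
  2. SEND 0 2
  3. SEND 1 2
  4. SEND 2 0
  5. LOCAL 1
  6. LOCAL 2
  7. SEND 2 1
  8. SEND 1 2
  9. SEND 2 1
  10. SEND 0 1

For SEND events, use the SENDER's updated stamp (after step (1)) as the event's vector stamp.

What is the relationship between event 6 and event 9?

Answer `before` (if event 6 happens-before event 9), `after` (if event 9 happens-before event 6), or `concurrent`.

Initial: VV[0]=[0, 0, 0]
Initial: VV[1]=[0, 0, 0]
Initial: VV[2]=[0, 0, 0]
Event 1: SEND 2->0: VV[2][2]++ -> VV[2]=[0, 0, 1], msg_vec=[0, 0, 1]; VV[0]=max(VV[0],msg_vec) then VV[0][0]++ -> VV[0]=[1, 0, 1]
Event 2: SEND 0->2: VV[0][0]++ -> VV[0]=[2, 0, 1], msg_vec=[2, 0, 1]; VV[2]=max(VV[2],msg_vec) then VV[2][2]++ -> VV[2]=[2, 0, 2]
Event 3: SEND 1->2: VV[1][1]++ -> VV[1]=[0, 1, 0], msg_vec=[0, 1, 0]; VV[2]=max(VV[2],msg_vec) then VV[2][2]++ -> VV[2]=[2, 1, 3]
Event 4: SEND 2->0: VV[2][2]++ -> VV[2]=[2, 1, 4], msg_vec=[2, 1, 4]; VV[0]=max(VV[0],msg_vec) then VV[0][0]++ -> VV[0]=[3, 1, 4]
Event 5: LOCAL 1: VV[1][1]++ -> VV[1]=[0, 2, 0]
Event 6: LOCAL 2: VV[2][2]++ -> VV[2]=[2, 1, 5]
Event 7: SEND 2->1: VV[2][2]++ -> VV[2]=[2, 1, 6], msg_vec=[2, 1, 6]; VV[1]=max(VV[1],msg_vec) then VV[1][1]++ -> VV[1]=[2, 3, 6]
Event 8: SEND 1->2: VV[1][1]++ -> VV[1]=[2, 4, 6], msg_vec=[2, 4, 6]; VV[2]=max(VV[2],msg_vec) then VV[2][2]++ -> VV[2]=[2, 4, 7]
Event 9: SEND 2->1: VV[2][2]++ -> VV[2]=[2, 4, 8], msg_vec=[2, 4, 8]; VV[1]=max(VV[1],msg_vec) then VV[1][1]++ -> VV[1]=[2, 5, 8]
Event 10: SEND 0->1: VV[0][0]++ -> VV[0]=[4, 1, 4], msg_vec=[4, 1, 4]; VV[1]=max(VV[1],msg_vec) then VV[1][1]++ -> VV[1]=[4, 6, 8]
Event 6 stamp: [2, 1, 5]
Event 9 stamp: [2, 4, 8]
[2, 1, 5] <= [2, 4, 8]? True
[2, 4, 8] <= [2, 1, 5]? False
Relation: before

Answer: before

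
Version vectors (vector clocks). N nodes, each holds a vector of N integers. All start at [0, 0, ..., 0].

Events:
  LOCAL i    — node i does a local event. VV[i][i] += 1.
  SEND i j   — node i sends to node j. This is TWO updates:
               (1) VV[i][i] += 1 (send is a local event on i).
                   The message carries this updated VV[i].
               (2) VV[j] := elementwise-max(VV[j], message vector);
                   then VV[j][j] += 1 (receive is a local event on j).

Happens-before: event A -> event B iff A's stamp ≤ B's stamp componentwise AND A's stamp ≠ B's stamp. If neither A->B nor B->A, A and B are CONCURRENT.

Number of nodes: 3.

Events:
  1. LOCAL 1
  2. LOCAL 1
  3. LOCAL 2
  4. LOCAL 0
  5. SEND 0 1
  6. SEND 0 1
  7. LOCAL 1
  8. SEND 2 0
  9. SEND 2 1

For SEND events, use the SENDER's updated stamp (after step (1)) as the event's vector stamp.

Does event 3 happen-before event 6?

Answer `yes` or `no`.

Initial: VV[0]=[0, 0, 0]
Initial: VV[1]=[0, 0, 0]
Initial: VV[2]=[0, 0, 0]
Event 1: LOCAL 1: VV[1][1]++ -> VV[1]=[0, 1, 0]
Event 2: LOCAL 1: VV[1][1]++ -> VV[1]=[0, 2, 0]
Event 3: LOCAL 2: VV[2][2]++ -> VV[2]=[0, 0, 1]
Event 4: LOCAL 0: VV[0][0]++ -> VV[0]=[1, 0, 0]
Event 5: SEND 0->1: VV[0][0]++ -> VV[0]=[2, 0, 0], msg_vec=[2, 0, 0]; VV[1]=max(VV[1],msg_vec) then VV[1][1]++ -> VV[1]=[2, 3, 0]
Event 6: SEND 0->1: VV[0][0]++ -> VV[0]=[3, 0, 0], msg_vec=[3, 0, 0]; VV[1]=max(VV[1],msg_vec) then VV[1][1]++ -> VV[1]=[3, 4, 0]
Event 7: LOCAL 1: VV[1][1]++ -> VV[1]=[3, 5, 0]
Event 8: SEND 2->0: VV[2][2]++ -> VV[2]=[0, 0, 2], msg_vec=[0, 0, 2]; VV[0]=max(VV[0],msg_vec) then VV[0][0]++ -> VV[0]=[4, 0, 2]
Event 9: SEND 2->1: VV[2][2]++ -> VV[2]=[0, 0, 3], msg_vec=[0, 0, 3]; VV[1]=max(VV[1],msg_vec) then VV[1][1]++ -> VV[1]=[3, 6, 3]
Event 3 stamp: [0, 0, 1]
Event 6 stamp: [3, 0, 0]
[0, 0, 1] <= [3, 0, 0]? False. Equal? False. Happens-before: False

Answer: no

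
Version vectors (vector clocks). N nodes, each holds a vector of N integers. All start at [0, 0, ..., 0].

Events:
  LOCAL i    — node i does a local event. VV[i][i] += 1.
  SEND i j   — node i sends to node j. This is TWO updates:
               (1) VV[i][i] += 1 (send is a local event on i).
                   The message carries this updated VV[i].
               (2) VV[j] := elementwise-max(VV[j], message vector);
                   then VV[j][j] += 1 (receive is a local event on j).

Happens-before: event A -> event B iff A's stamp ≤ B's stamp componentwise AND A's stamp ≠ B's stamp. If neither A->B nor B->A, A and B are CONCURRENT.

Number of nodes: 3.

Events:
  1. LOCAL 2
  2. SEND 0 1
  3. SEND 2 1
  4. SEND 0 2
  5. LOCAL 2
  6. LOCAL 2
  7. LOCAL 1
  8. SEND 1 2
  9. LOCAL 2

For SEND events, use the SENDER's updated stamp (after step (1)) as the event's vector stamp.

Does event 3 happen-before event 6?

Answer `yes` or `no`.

Initial: VV[0]=[0, 0, 0]
Initial: VV[1]=[0, 0, 0]
Initial: VV[2]=[0, 0, 0]
Event 1: LOCAL 2: VV[2][2]++ -> VV[2]=[0, 0, 1]
Event 2: SEND 0->1: VV[0][0]++ -> VV[0]=[1, 0, 0], msg_vec=[1, 0, 0]; VV[1]=max(VV[1],msg_vec) then VV[1][1]++ -> VV[1]=[1, 1, 0]
Event 3: SEND 2->1: VV[2][2]++ -> VV[2]=[0, 0, 2], msg_vec=[0, 0, 2]; VV[1]=max(VV[1],msg_vec) then VV[1][1]++ -> VV[1]=[1, 2, 2]
Event 4: SEND 0->2: VV[0][0]++ -> VV[0]=[2, 0, 0], msg_vec=[2, 0, 0]; VV[2]=max(VV[2],msg_vec) then VV[2][2]++ -> VV[2]=[2, 0, 3]
Event 5: LOCAL 2: VV[2][2]++ -> VV[2]=[2, 0, 4]
Event 6: LOCAL 2: VV[2][2]++ -> VV[2]=[2, 0, 5]
Event 7: LOCAL 1: VV[1][1]++ -> VV[1]=[1, 3, 2]
Event 8: SEND 1->2: VV[1][1]++ -> VV[1]=[1, 4, 2], msg_vec=[1, 4, 2]; VV[2]=max(VV[2],msg_vec) then VV[2][2]++ -> VV[2]=[2, 4, 6]
Event 9: LOCAL 2: VV[2][2]++ -> VV[2]=[2, 4, 7]
Event 3 stamp: [0, 0, 2]
Event 6 stamp: [2, 0, 5]
[0, 0, 2] <= [2, 0, 5]? True. Equal? False. Happens-before: True

Answer: yes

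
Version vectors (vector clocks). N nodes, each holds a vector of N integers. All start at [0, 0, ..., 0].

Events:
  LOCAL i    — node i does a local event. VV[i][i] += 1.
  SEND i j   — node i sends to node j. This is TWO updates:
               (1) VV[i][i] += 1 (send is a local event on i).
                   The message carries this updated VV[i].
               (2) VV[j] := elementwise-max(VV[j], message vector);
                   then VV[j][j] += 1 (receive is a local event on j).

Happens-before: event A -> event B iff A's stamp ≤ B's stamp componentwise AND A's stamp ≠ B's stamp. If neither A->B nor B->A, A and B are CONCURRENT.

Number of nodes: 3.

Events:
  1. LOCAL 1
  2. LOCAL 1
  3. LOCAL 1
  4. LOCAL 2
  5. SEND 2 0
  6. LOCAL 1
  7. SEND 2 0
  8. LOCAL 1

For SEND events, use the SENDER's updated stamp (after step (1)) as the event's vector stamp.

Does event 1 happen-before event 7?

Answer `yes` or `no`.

Answer: no

Derivation:
Initial: VV[0]=[0, 0, 0]
Initial: VV[1]=[0, 0, 0]
Initial: VV[2]=[0, 0, 0]
Event 1: LOCAL 1: VV[1][1]++ -> VV[1]=[0, 1, 0]
Event 2: LOCAL 1: VV[1][1]++ -> VV[1]=[0, 2, 0]
Event 3: LOCAL 1: VV[1][1]++ -> VV[1]=[0, 3, 0]
Event 4: LOCAL 2: VV[2][2]++ -> VV[2]=[0, 0, 1]
Event 5: SEND 2->0: VV[2][2]++ -> VV[2]=[0, 0, 2], msg_vec=[0, 0, 2]; VV[0]=max(VV[0],msg_vec) then VV[0][0]++ -> VV[0]=[1, 0, 2]
Event 6: LOCAL 1: VV[1][1]++ -> VV[1]=[0, 4, 0]
Event 7: SEND 2->0: VV[2][2]++ -> VV[2]=[0, 0, 3], msg_vec=[0, 0, 3]; VV[0]=max(VV[0],msg_vec) then VV[0][0]++ -> VV[0]=[2, 0, 3]
Event 8: LOCAL 1: VV[1][1]++ -> VV[1]=[0, 5, 0]
Event 1 stamp: [0, 1, 0]
Event 7 stamp: [0, 0, 3]
[0, 1, 0] <= [0, 0, 3]? False. Equal? False. Happens-before: False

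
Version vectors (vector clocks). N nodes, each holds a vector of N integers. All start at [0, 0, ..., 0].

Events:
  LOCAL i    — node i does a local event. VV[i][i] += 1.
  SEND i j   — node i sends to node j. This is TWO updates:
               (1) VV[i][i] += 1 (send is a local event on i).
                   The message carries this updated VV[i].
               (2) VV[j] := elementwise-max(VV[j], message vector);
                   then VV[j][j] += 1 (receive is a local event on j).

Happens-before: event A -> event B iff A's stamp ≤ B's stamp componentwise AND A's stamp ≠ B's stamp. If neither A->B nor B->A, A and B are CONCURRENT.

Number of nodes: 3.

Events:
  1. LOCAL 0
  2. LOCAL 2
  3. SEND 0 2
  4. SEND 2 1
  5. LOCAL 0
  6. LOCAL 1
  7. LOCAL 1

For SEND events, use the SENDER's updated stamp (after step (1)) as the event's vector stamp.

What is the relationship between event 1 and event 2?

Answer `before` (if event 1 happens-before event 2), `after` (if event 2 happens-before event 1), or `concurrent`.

Answer: concurrent

Derivation:
Initial: VV[0]=[0, 0, 0]
Initial: VV[1]=[0, 0, 0]
Initial: VV[2]=[0, 0, 0]
Event 1: LOCAL 0: VV[0][0]++ -> VV[0]=[1, 0, 0]
Event 2: LOCAL 2: VV[2][2]++ -> VV[2]=[0, 0, 1]
Event 3: SEND 0->2: VV[0][0]++ -> VV[0]=[2, 0, 0], msg_vec=[2, 0, 0]; VV[2]=max(VV[2],msg_vec) then VV[2][2]++ -> VV[2]=[2, 0, 2]
Event 4: SEND 2->1: VV[2][2]++ -> VV[2]=[2, 0, 3], msg_vec=[2, 0, 3]; VV[1]=max(VV[1],msg_vec) then VV[1][1]++ -> VV[1]=[2, 1, 3]
Event 5: LOCAL 0: VV[0][0]++ -> VV[0]=[3, 0, 0]
Event 6: LOCAL 1: VV[1][1]++ -> VV[1]=[2, 2, 3]
Event 7: LOCAL 1: VV[1][1]++ -> VV[1]=[2, 3, 3]
Event 1 stamp: [1, 0, 0]
Event 2 stamp: [0, 0, 1]
[1, 0, 0] <= [0, 0, 1]? False
[0, 0, 1] <= [1, 0, 0]? False
Relation: concurrent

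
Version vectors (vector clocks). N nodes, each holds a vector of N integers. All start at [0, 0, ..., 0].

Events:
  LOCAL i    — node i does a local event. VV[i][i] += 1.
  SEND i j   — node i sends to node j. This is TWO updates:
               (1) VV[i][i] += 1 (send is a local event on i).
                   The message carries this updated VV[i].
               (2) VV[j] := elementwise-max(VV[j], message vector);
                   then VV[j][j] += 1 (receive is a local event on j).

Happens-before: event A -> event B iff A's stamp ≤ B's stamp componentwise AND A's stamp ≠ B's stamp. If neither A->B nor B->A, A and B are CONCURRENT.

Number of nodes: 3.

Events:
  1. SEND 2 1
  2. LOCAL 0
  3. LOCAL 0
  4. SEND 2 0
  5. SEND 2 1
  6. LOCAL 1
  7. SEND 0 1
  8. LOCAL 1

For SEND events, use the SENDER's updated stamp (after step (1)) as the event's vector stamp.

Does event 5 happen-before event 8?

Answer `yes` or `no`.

Initial: VV[0]=[0, 0, 0]
Initial: VV[1]=[0, 0, 0]
Initial: VV[2]=[0, 0, 0]
Event 1: SEND 2->1: VV[2][2]++ -> VV[2]=[0, 0, 1], msg_vec=[0, 0, 1]; VV[1]=max(VV[1],msg_vec) then VV[1][1]++ -> VV[1]=[0, 1, 1]
Event 2: LOCAL 0: VV[0][0]++ -> VV[0]=[1, 0, 0]
Event 3: LOCAL 0: VV[0][0]++ -> VV[0]=[2, 0, 0]
Event 4: SEND 2->0: VV[2][2]++ -> VV[2]=[0, 0, 2], msg_vec=[0, 0, 2]; VV[0]=max(VV[0],msg_vec) then VV[0][0]++ -> VV[0]=[3, 0, 2]
Event 5: SEND 2->1: VV[2][2]++ -> VV[2]=[0, 0, 3], msg_vec=[0, 0, 3]; VV[1]=max(VV[1],msg_vec) then VV[1][1]++ -> VV[1]=[0, 2, 3]
Event 6: LOCAL 1: VV[1][1]++ -> VV[1]=[0, 3, 3]
Event 7: SEND 0->1: VV[0][0]++ -> VV[0]=[4, 0, 2], msg_vec=[4, 0, 2]; VV[1]=max(VV[1],msg_vec) then VV[1][1]++ -> VV[1]=[4, 4, 3]
Event 8: LOCAL 1: VV[1][1]++ -> VV[1]=[4, 5, 3]
Event 5 stamp: [0, 0, 3]
Event 8 stamp: [4, 5, 3]
[0, 0, 3] <= [4, 5, 3]? True. Equal? False. Happens-before: True

Answer: yes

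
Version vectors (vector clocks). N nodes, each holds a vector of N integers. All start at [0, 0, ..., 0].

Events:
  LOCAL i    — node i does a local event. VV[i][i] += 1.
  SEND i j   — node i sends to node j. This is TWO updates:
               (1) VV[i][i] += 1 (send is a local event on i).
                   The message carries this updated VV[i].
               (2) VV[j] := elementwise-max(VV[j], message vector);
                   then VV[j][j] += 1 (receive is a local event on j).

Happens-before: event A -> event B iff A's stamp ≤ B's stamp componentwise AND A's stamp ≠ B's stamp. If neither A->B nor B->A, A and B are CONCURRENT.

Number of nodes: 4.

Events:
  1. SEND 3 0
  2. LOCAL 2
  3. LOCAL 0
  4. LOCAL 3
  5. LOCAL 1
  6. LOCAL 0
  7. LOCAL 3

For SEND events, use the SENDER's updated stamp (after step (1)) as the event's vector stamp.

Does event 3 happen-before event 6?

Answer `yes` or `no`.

Answer: yes

Derivation:
Initial: VV[0]=[0, 0, 0, 0]
Initial: VV[1]=[0, 0, 0, 0]
Initial: VV[2]=[0, 0, 0, 0]
Initial: VV[3]=[0, 0, 0, 0]
Event 1: SEND 3->0: VV[3][3]++ -> VV[3]=[0, 0, 0, 1], msg_vec=[0, 0, 0, 1]; VV[0]=max(VV[0],msg_vec) then VV[0][0]++ -> VV[0]=[1, 0, 0, 1]
Event 2: LOCAL 2: VV[2][2]++ -> VV[2]=[0, 0, 1, 0]
Event 3: LOCAL 0: VV[0][0]++ -> VV[0]=[2, 0, 0, 1]
Event 4: LOCAL 3: VV[3][3]++ -> VV[3]=[0, 0, 0, 2]
Event 5: LOCAL 1: VV[1][1]++ -> VV[1]=[0, 1, 0, 0]
Event 6: LOCAL 0: VV[0][0]++ -> VV[0]=[3, 0, 0, 1]
Event 7: LOCAL 3: VV[3][3]++ -> VV[3]=[0, 0, 0, 3]
Event 3 stamp: [2, 0, 0, 1]
Event 6 stamp: [3, 0, 0, 1]
[2, 0, 0, 1] <= [3, 0, 0, 1]? True. Equal? False. Happens-before: True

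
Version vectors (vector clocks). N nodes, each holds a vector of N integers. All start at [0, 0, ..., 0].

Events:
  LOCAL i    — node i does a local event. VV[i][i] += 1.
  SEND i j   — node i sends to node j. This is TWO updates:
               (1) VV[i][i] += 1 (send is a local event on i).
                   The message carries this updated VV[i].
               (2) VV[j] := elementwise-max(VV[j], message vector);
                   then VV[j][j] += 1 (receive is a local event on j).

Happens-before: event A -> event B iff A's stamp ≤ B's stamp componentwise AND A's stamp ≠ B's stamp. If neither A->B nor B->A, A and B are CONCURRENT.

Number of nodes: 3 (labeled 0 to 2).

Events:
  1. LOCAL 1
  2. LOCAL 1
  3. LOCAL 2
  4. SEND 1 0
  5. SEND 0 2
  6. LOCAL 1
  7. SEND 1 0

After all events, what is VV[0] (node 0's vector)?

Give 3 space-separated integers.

Initial: VV[0]=[0, 0, 0]
Initial: VV[1]=[0, 0, 0]
Initial: VV[2]=[0, 0, 0]
Event 1: LOCAL 1: VV[1][1]++ -> VV[1]=[0, 1, 0]
Event 2: LOCAL 1: VV[1][1]++ -> VV[1]=[0, 2, 0]
Event 3: LOCAL 2: VV[2][2]++ -> VV[2]=[0, 0, 1]
Event 4: SEND 1->0: VV[1][1]++ -> VV[1]=[0, 3, 0], msg_vec=[0, 3, 0]; VV[0]=max(VV[0],msg_vec) then VV[0][0]++ -> VV[0]=[1, 3, 0]
Event 5: SEND 0->2: VV[0][0]++ -> VV[0]=[2, 3, 0], msg_vec=[2, 3, 0]; VV[2]=max(VV[2],msg_vec) then VV[2][2]++ -> VV[2]=[2, 3, 2]
Event 6: LOCAL 1: VV[1][1]++ -> VV[1]=[0, 4, 0]
Event 7: SEND 1->0: VV[1][1]++ -> VV[1]=[0, 5, 0], msg_vec=[0, 5, 0]; VV[0]=max(VV[0],msg_vec) then VV[0][0]++ -> VV[0]=[3, 5, 0]
Final vectors: VV[0]=[3, 5, 0]; VV[1]=[0, 5, 0]; VV[2]=[2, 3, 2]

Answer: 3 5 0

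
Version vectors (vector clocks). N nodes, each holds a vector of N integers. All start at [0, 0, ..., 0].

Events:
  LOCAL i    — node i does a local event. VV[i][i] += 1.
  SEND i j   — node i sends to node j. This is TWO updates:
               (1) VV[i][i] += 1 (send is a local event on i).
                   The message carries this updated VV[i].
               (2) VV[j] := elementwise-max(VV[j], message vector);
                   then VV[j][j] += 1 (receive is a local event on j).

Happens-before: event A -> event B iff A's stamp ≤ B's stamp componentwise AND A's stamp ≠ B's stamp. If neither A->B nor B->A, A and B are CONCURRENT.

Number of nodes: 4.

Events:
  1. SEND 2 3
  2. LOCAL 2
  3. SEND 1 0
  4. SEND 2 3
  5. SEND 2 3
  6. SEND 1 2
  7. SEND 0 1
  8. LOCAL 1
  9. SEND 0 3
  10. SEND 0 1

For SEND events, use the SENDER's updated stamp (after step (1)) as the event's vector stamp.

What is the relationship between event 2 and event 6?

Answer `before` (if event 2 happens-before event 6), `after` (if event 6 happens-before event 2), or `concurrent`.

Answer: concurrent

Derivation:
Initial: VV[0]=[0, 0, 0, 0]
Initial: VV[1]=[0, 0, 0, 0]
Initial: VV[2]=[0, 0, 0, 0]
Initial: VV[3]=[0, 0, 0, 0]
Event 1: SEND 2->3: VV[2][2]++ -> VV[2]=[0, 0, 1, 0], msg_vec=[0, 0, 1, 0]; VV[3]=max(VV[3],msg_vec) then VV[3][3]++ -> VV[3]=[0, 0, 1, 1]
Event 2: LOCAL 2: VV[2][2]++ -> VV[2]=[0, 0, 2, 0]
Event 3: SEND 1->0: VV[1][1]++ -> VV[1]=[0, 1, 0, 0], msg_vec=[0, 1, 0, 0]; VV[0]=max(VV[0],msg_vec) then VV[0][0]++ -> VV[0]=[1, 1, 0, 0]
Event 4: SEND 2->3: VV[2][2]++ -> VV[2]=[0, 0, 3, 0], msg_vec=[0, 0, 3, 0]; VV[3]=max(VV[3],msg_vec) then VV[3][3]++ -> VV[3]=[0, 0, 3, 2]
Event 5: SEND 2->3: VV[2][2]++ -> VV[2]=[0, 0, 4, 0], msg_vec=[0, 0, 4, 0]; VV[3]=max(VV[3],msg_vec) then VV[3][3]++ -> VV[3]=[0, 0, 4, 3]
Event 6: SEND 1->2: VV[1][1]++ -> VV[1]=[0, 2, 0, 0], msg_vec=[0, 2, 0, 0]; VV[2]=max(VV[2],msg_vec) then VV[2][2]++ -> VV[2]=[0, 2, 5, 0]
Event 7: SEND 0->1: VV[0][0]++ -> VV[0]=[2, 1, 0, 0], msg_vec=[2, 1, 0, 0]; VV[1]=max(VV[1],msg_vec) then VV[1][1]++ -> VV[1]=[2, 3, 0, 0]
Event 8: LOCAL 1: VV[1][1]++ -> VV[1]=[2, 4, 0, 0]
Event 9: SEND 0->3: VV[0][0]++ -> VV[0]=[3, 1, 0, 0], msg_vec=[3, 1, 0, 0]; VV[3]=max(VV[3],msg_vec) then VV[3][3]++ -> VV[3]=[3, 1, 4, 4]
Event 10: SEND 0->1: VV[0][0]++ -> VV[0]=[4, 1, 0, 0], msg_vec=[4, 1, 0, 0]; VV[1]=max(VV[1],msg_vec) then VV[1][1]++ -> VV[1]=[4, 5, 0, 0]
Event 2 stamp: [0, 0, 2, 0]
Event 6 stamp: [0, 2, 0, 0]
[0, 0, 2, 0] <= [0, 2, 0, 0]? False
[0, 2, 0, 0] <= [0, 0, 2, 0]? False
Relation: concurrent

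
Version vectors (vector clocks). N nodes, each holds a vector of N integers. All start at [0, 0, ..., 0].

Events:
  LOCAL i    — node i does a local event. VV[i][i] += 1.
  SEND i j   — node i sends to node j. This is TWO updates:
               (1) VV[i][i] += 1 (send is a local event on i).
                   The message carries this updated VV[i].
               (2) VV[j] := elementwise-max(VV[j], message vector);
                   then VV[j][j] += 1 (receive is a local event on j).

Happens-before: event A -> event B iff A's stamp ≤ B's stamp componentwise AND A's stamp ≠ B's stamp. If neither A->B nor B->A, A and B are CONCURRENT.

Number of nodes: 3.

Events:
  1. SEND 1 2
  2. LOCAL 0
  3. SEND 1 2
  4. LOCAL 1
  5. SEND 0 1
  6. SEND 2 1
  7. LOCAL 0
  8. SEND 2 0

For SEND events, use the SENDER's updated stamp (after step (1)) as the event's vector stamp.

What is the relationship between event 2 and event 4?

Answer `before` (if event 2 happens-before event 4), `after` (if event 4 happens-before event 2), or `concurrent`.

Initial: VV[0]=[0, 0, 0]
Initial: VV[1]=[0, 0, 0]
Initial: VV[2]=[0, 0, 0]
Event 1: SEND 1->2: VV[1][1]++ -> VV[1]=[0, 1, 0], msg_vec=[0, 1, 0]; VV[2]=max(VV[2],msg_vec) then VV[2][2]++ -> VV[2]=[0, 1, 1]
Event 2: LOCAL 0: VV[0][0]++ -> VV[0]=[1, 0, 0]
Event 3: SEND 1->2: VV[1][1]++ -> VV[1]=[0, 2, 0], msg_vec=[0, 2, 0]; VV[2]=max(VV[2],msg_vec) then VV[2][2]++ -> VV[2]=[0, 2, 2]
Event 4: LOCAL 1: VV[1][1]++ -> VV[1]=[0, 3, 0]
Event 5: SEND 0->1: VV[0][0]++ -> VV[0]=[2, 0, 0], msg_vec=[2, 0, 0]; VV[1]=max(VV[1],msg_vec) then VV[1][1]++ -> VV[1]=[2, 4, 0]
Event 6: SEND 2->1: VV[2][2]++ -> VV[2]=[0, 2, 3], msg_vec=[0, 2, 3]; VV[1]=max(VV[1],msg_vec) then VV[1][1]++ -> VV[1]=[2, 5, 3]
Event 7: LOCAL 0: VV[0][0]++ -> VV[0]=[3, 0, 0]
Event 8: SEND 2->0: VV[2][2]++ -> VV[2]=[0, 2, 4], msg_vec=[0, 2, 4]; VV[0]=max(VV[0],msg_vec) then VV[0][0]++ -> VV[0]=[4, 2, 4]
Event 2 stamp: [1, 0, 0]
Event 4 stamp: [0, 3, 0]
[1, 0, 0] <= [0, 3, 0]? False
[0, 3, 0] <= [1, 0, 0]? False
Relation: concurrent

Answer: concurrent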